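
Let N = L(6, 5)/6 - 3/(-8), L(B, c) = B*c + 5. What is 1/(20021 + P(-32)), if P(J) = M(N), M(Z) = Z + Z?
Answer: 12/240401 ≈ 4.9917e-5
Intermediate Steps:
L(B, c) = 5 + B*c
N = 149/24 (N = (5 + 6*5)/6 - 3/(-8) = (5 + 30)*(⅙) - 3*(-⅛) = 35*(⅙) + 3/8 = 35/6 + 3/8 = 149/24 ≈ 6.2083)
M(Z) = 2*Z
P(J) = 149/12 (P(J) = 2*(149/24) = 149/12)
1/(20021 + P(-32)) = 1/(20021 + 149/12) = 1/(240401/12) = 12/240401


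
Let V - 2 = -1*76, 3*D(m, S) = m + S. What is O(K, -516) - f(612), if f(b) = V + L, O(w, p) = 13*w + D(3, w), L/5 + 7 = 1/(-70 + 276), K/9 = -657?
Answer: -16218385/206 ≈ -78730.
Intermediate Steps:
K = -5913 (K = 9*(-657) = -5913)
D(m, S) = S/3 + m/3 (D(m, S) = (m + S)/3 = (S + m)/3 = S/3 + m/3)
L = -7205/206 (L = -35 + 5/(-70 + 276) = -35 + 5/206 = -7205/206 ≈ -34.976)
V = -74 (V = 2 - 1*76 = 2 - 76 = -74)
O(w, p) = 1 + 40*w/3 (O(w, p) = 13*w + (w/3 + (1/3)*3) = 13*w + (w/3 + 1) = 13*w + (1 + w/3) = 1 + 40*w/3)
f(b) = -22449/206 (f(b) = -74 - 7205/206 = -22449/206)
O(K, -516) - f(612) = (1 + (40/3)*(-5913)) - 1*(-22449/206) = (1 - 78840) + 22449/206 = -78839 + 22449/206 = -16218385/206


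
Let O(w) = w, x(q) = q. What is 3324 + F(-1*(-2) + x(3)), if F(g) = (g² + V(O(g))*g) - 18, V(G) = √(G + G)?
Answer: 3331 + 5*√10 ≈ 3346.8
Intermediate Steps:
V(G) = √2*√G (V(G) = √(2*G) = √2*√G)
F(g) = -18 + g² + √2*g^(3/2) (F(g) = (g² + (√2*√g)*g) - 18 = (g² + √2*g^(3/2)) - 18 = -18 + g² + √2*g^(3/2))
3324 + F(-1*(-2) + x(3)) = 3324 + (-18 + (-1*(-2) + 3)² + √2*(-1*(-2) + 3)^(3/2)) = 3324 + (-18 + (2 + 3)² + √2*(2 + 3)^(3/2)) = 3324 + (-18 + 5² + √2*5^(3/2)) = 3324 + (-18 + 25 + √2*(5*√5)) = 3324 + (-18 + 25 + 5*√10) = 3324 + (7 + 5*√10) = 3331 + 5*√10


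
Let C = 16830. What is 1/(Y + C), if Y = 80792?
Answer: 1/97622 ≈ 1.0244e-5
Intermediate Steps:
1/(Y + C) = 1/(80792 + 16830) = 1/97622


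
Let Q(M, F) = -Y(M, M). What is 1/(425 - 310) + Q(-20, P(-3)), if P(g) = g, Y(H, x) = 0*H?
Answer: 1/115 ≈ 0.0086956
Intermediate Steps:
Y(H, x) = 0
Q(M, F) = 0 (Q(M, F) = -1*0 = 0)
1/(425 - 310) + Q(-20, P(-3)) = 1/(425 - 310) + 0 = 1/115 + 0 = 1/115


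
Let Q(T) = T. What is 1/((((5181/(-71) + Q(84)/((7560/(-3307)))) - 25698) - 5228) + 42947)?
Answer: 6390/76113103 ≈ 8.3954e-5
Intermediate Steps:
1/((((5181/(-71) + Q(84)/((7560/(-3307)))) - 25698) - 5228) + 42947) = 1/((((5181/(-71) + 84/((7560/(-3307)))) - 25698) - 5228) + 42947) = 1/((((5181*(-1/71) + 84/((7560*(-1/3307)))) - 25698) - 5228) + 42947) = 1/((((-5181/71 + 84/(-7560/3307)) - 25698) - 5228) + 42947) = 1/((((-5181/71 + 84*(-3307/7560)) - 25698) - 5228) + 42947) = 1/((((-5181/71 - 3307/90) - 25698) - 5228) + 42947) = 1/(((-701087/6390 - 25698) - 5228) + 42947) = 1/((-164911307/6390 - 5228) + 42947) = 1/(-198318227/6390 + 42947) = 1/(76113103/6390) = 6390/76113103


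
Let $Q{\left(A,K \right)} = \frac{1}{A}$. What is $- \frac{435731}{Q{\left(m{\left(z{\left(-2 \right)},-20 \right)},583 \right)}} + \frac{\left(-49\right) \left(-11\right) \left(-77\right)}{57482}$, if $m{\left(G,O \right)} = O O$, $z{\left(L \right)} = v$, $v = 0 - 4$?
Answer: $- \frac{10018675778303}{57482} \approx -1.7429 \cdot 10^{8}$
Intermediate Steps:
$v = -4$
$z{\left(L \right)} = -4$
$m{\left(G,O \right)} = O^{2}$
$- \frac{435731}{Q{\left(m{\left(z{\left(-2 \right)},-20 \right)},583 \right)}} + \frac{\left(-49\right) \left(-11\right) \left(-77\right)}{57482} = - \frac{435731}{\frac{1}{\left(-20\right)^{2}}} + \frac{\left(-49\right) \left(-11\right) \left(-77\right)}{57482} = - \frac{435731}{\frac{1}{400}} + 539 \left(-77\right) \frac{1}{57482} = - 435731 \frac{1}{\frac{1}{400}} - \frac{41503}{57482} = \left(-435731\right) 400 - \frac{41503}{57482} = -174292400 - \frac{41503}{57482} = - \frac{10018675778303}{57482}$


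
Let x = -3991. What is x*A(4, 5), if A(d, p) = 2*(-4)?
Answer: 31928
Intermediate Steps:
A(d, p) = -8
x*A(4, 5) = -3991*(-8) = 31928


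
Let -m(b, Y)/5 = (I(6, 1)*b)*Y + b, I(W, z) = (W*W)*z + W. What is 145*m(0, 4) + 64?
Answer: 64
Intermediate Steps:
I(W, z) = W + z*W² (I(W, z) = W²*z + W = z*W² + W = W + z*W²)
m(b, Y) = -5*b - 210*Y*b (m(b, Y) = -5*(((6*(1 + 6*1))*b)*Y + b) = -5*(((6*(1 + 6))*b)*Y + b) = -5*(((6*7)*b)*Y + b) = -5*((42*b)*Y + b) = -5*(42*Y*b + b) = -5*(b + 42*Y*b) = -5*b - 210*Y*b)
145*m(0, 4) + 64 = 145*(-5*0*(1 + 42*4)) + 64 = 145*(-5*0*(1 + 168)) + 64 = 145*(-5*0*169) + 64 = 145*0 + 64 = 0 + 64 = 64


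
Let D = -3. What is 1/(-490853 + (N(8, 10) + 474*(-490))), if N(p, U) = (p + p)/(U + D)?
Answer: -7/5061775 ≈ -1.3829e-6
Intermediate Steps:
N(p, U) = 2*p/(-3 + U) (N(p, U) = (p + p)/(U - 3) = (2*p)/(-3 + U) = 2*p/(-3 + U))
1/(-490853 + (N(8, 10) + 474*(-490))) = 1/(-490853 + (2*8/(-3 + 10) + 474*(-490))) = 1/(-490853 + (2*8/7 - 232260)) = 1/(-490853 + (2*8*(⅐) - 232260)) = 1/(-490853 + (16/7 - 232260)) = 1/(-490853 - 1625804/7) = 1/(-5061775/7) = -7/5061775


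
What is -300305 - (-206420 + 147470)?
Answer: -241355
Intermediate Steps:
-300305 - (-206420 + 147470) = -300305 - 1*(-58950) = -300305 + 58950 = -241355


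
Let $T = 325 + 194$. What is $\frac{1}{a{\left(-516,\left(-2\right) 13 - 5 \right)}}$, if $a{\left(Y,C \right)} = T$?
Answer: $\frac{1}{519} \approx 0.0019268$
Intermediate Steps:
$T = 519$
$a{\left(Y,C \right)} = 519$
$\frac{1}{a{\left(-516,\left(-2\right) 13 - 5 \right)}} = \frac{1}{519}$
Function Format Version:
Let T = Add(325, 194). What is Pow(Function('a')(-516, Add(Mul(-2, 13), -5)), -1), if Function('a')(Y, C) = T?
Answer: Rational(1, 519) ≈ 0.0019268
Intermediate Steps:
T = 519
Function('a')(Y, C) = 519
Pow(Function('a')(-516, Add(Mul(-2, 13), -5)), -1) = Pow(519, -1) = Rational(1, 519)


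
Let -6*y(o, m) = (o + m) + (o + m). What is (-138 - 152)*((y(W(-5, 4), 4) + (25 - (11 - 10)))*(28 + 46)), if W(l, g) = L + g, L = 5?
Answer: -1266140/3 ≈ -4.2205e+5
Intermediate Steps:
W(l, g) = 5 + g
y(o, m) = -m/3 - o/3 (y(o, m) = -((o + m) + (o + m))/6 = -((m + o) + (m + o))/6 = -(2*m + 2*o)/6 = -m/3 - o/3)
(-138 - 152)*((y(W(-5, 4), 4) + (25 - (11 - 10)))*(28 + 46)) = (-138 - 152)*(((-⅓*4 - (5 + 4)/3) + (25 - (11 - 10)))*(28 + 46)) = -290*((-4/3 - ⅓*9) + (25 - 1*1))*74 = -290*((-4/3 - 3) + (25 - 1))*74 = -290*(-13/3 + 24)*74 = -17110*74/3 = -290*4366/3 = -1266140/3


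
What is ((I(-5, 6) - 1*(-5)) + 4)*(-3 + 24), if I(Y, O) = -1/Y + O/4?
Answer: 2247/10 ≈ 224.70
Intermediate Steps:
I(Y, O) = -1/Y + O/4 (I(Y, O) = -1/Y + O*(1/4) = -1/Y + O/4)
((I(-5, 6) - 1*(-5)) + 4)*(-3 + 24) = (((-1/(-5) + (1/4)*6) - 1*(-5)) + 4)*(-3 + 24) = (((-1*(-1/5) + 3/2) + 5) + 4)*21 = (((1/5 + 3/2) + 5) + 4)*21 = ((17/10 + 5) + 4)*21 = (67/10 + 4)*21 = (107/10)*21 = 2247/10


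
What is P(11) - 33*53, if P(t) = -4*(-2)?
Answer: -1741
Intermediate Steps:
P(t) = 8
P(11) - 33*53 = 8 - 33*53 = 8 - 1749 = -1741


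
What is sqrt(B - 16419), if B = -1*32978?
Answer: I*sqrt(49397) ≈ 222.25*I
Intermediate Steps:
B = -32978
sqrt(B - 16419) = sqrt(-32978 - 16419) = sqrt(-49397) = I*sqrt(49397)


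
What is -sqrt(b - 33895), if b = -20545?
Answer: -2*I*sqrt(13610) ≈ -233.32*I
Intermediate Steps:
-sqrt(b - 33895) = -sqrt(-20545 - 33895) = -sqrt(-54440) = -2*I*sqrt(13610)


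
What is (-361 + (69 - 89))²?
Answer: 145161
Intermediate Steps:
(-361 + (69 - 89))² = (-361 - 20)² = (-381)² = 145161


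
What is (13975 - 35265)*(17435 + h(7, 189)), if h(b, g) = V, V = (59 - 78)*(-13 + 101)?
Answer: -335594270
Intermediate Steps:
V = -1672 (V = -19*88 = -1672)
h(b, g) = -1672
(13975 - 35265)*(17435 + h(7, 189)) = (13975 - 35265)*(17435 - 1672) = -21290*15763 = -335594270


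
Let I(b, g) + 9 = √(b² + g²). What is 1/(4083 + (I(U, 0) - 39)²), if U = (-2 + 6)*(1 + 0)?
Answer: 1/6019 ≈ 0.00016614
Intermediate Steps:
U = 4 (U = 4*1 = 4)
I(b, g) = -9 + √(b² + g²)
1/(4083 + (I(U, 0) - 39)²) = 1/(4083 + ((-9 + √(4² + 0²)) - 39)²) = 1/(4083 + ((-9 + √(16 + 0)) - 39)²) = 1/(4083 + ((-9 + √16) - 39)²) = 1/(4083 + ((-9 + 4) - 39)²) = 1/(4083 + (-5 - 39)²) = 1/(4083 + (-44)²) = 1/(4083 + 1936) = 1/6019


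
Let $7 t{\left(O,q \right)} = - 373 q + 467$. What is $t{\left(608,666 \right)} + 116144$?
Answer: $\frac{565057}{7} \approx 80722.0$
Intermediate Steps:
$t{\left(O,q \right)} = \frac{467}{7} - \frac{373 q}{7}$ ($t{\left(O,q \right)} = \frac{- 373 q + 467}{7} = \frac{467 - 373 q}{7} = \frac{467}{7} - \frac{373 q}{7}$)
$t{\left(608,666 \right)} + 116144 = \left(\frac{467}{7} - \frac{248418}{7}\right) + 116144 = - \frac{247951}{7} + 116144 = \frac{565057}{7}$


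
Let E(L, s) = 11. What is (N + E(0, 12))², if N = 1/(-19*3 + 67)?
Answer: 12321/100 ≈ 123.21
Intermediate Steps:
N = ⅒ (N = 1/(-57 + 67) = 1/10 = ⅒ ≈ 0.10000)
(N + E(0, 12))² = (⅒ + 11)² = (111/10)² = 12321/100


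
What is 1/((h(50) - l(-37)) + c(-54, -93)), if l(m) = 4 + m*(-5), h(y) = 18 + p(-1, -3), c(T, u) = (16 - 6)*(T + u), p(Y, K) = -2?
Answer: -1/1643 ≈ -0.00060864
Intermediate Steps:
c(T, u) = 10*T + 10*u (c(T, u) = 10*(T + u) = 10*T + 10*u)
h(y) = 16 (h(y) = 18 - 2 = 16)
l(m) = 4 - 5*m
1/((h(50) - l(-37)) + c(-54, -93)) = 1/((16 - (4 - 5*(-37))) + (10*(-54) + 10*(-93))) = 1/((16 - (4 + 185)) + (-540 - 930)) = 1/((16 - 1*189) - 1470) = 1/((16 - 189) - 1470) = 1/(-173 - 1470) = 1/(-1643) = -1/1643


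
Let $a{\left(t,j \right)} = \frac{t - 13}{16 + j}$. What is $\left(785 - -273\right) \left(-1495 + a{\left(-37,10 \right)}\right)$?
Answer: $- \frac{20588680}{13} \approx -1.5837 \cdot 10^{6}$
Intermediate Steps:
$a{\left(t,j \right)} = \frac{-13 + t}{16 + j}$
$\left(785 - -273\right) \left(-1495 + a{\left(-37,10 \right)}\right) = \left(785 - -273\right) \left(-1495 + \frac{-13 - 37}{16 + 10}\right) = \left(785 + 273\right) \left(-1495 + \frac{1}{26} \left(-50\right)\right) = 1058 \left(-1495 + \frac{1}{26} \left(-50\right)\right) = 1058 \left(-1495 - \frac{25}{13}\right) = 1058 \left(- \frac{19460}{13}\right) = - \frac{20588680}{13}$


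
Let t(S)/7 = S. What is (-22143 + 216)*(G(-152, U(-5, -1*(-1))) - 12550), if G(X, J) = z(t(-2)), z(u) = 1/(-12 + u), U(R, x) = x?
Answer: 7154802027/26 ≈ 2.7518e+8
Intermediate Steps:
t(S) = 7*S
G(X, J) = -1/26 (G(X, J) = 1/(-12 + 7*(-2)) = 1/(-12 - 14) = 1/(-26) = -1/26)
(-22143 + 216)*(G(-152, U(-5, -1*(-1))) - 12550) = (-22143 + 216)*(-1/26 - 12550) = -21927*(-326301/26) = 7154802027/26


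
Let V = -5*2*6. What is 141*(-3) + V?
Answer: -483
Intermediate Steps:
V = -60 (V = -10*6 = -60)
141*(-3) + V = 141*(-3) - 60 = -423 - 60 = -483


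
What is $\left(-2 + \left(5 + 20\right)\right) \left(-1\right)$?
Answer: $-23$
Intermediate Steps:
$\left(-2 + \left(5 + 20\right)\right) \left(-1\right) = \left(-2 + 25\right) \left(-1\right) = 23 \left(-1\right) = -23$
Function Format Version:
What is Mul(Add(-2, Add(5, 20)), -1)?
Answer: -23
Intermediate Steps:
Mul(Add(-2, Add(5, 20)), -1) = Mul(Add(-2, 25), -1) = Mul(23, -1) = -23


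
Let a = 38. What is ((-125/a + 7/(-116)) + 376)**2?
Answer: 674568185041/4857616 ≈ 1.3887e+5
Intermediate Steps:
((-125/a + 7/(-116)) + 376)**2 = ((-125/38 + 7/(-116)) + 376)**2 = ((-125*1/38 + 7*(-1/116)) + 376)**2 = ((-125/38 - 7/116) + 376)**2 = (-7383/2204 + 376)**2 = (821321/2204)**2 = 674568185041/4857616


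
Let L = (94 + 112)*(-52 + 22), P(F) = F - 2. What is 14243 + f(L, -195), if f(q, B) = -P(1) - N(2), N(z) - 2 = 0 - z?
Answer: 14244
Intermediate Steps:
P(F) = -2 + F
N(z) = 2 - z (N(z) = 2 + (0 - z) = 2 - z)
L = -6180 (L = 206*(-30) = -6180)
f(q, B) = 1 (f(q, B) = -(-2 + 1) - (2 - 1*2) = -1*(-1) - (2 - 2) = 1 - 1*0 = 1 + 0 = 1)
14243 + f(L, -195) = 14243 + 1 = 14244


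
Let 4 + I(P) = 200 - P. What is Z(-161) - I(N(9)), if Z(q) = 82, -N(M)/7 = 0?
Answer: -114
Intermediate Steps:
N(M) = 0 (N(M) = -7*0 = 0)
I(P) = 196 - P (I(P) = -4 + (200 - P) = 196 - P)
Z(-161) - I(N(9)) = 82 - (196 - 1*0) = 82 - (196 + 0) = 82 - 1*196 = 82 - 196 = -114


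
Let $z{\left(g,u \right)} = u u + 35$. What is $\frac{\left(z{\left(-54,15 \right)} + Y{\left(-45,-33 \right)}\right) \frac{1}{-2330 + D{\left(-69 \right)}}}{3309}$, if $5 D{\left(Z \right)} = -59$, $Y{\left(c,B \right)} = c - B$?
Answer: $- \frac{1240}{38745081} \approx -3.2004 \cdot 10^{-5}$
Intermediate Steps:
$D{\left(Z \right)} = - \frac{59}{5}$ ($D{\left(Z \right)} = \frac{1}{5} \left(-59\right) = - \frac{59}{5}$)
$z{\left(g,u \right)} = 35 + u^{2}$ ($z{\left(g,u \right)} = u^{2} + 35 = 35 + u^{2}$)
$\frac{\left(z{\left(-54,15 \right)} + Y{\left(-45,-33 \right)}\right) \frac{1}{-2330 + D{\left(-69 \right)}}}{3309} = \frac{\left(\left(35 + 15^{2}\right) - 12\right) \frac{1}{-2330 - \frac{59}{5}}}{3309} = \frac{\left(35 + 225\right) + \left(-45 + 33\right)}{- \frac{11709}{5}} \cdot \frac{1}{3309} = \left(260 - 12\right) \left(- \frac{5}{11709}\right) \frac{1}{3309} = 248 \left(- \frac{5}{11709}\right) \frac{1}{3309} = \left(- \frac{1240}{11709}\right) \frac{1}{3309} = - \frac{1240}{38745081}$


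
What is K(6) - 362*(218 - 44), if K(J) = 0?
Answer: -62988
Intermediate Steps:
K(6) - 362*(218 - 44) = 0 - 362*(218 - 44) = 0 - 362*174 = 0 - 62988 = -62988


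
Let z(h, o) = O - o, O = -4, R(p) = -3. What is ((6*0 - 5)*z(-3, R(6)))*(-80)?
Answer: -400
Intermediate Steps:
z(h, o) = -4 - o
((6*0 - 5)*z(-3, R(6)))*(-80) = ((6*0 - 5)*(-4 - 1*(-3)))*(-80) = ((0 - 5)*(-4 + 3))*(-80) = -5*(-1)*(-80) = 5*(-80) = -400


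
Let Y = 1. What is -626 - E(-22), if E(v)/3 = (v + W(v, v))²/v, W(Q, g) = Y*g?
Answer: -362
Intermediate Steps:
W(Q, g) = g (W(Q, g) = 1*g = g)
E(v) = 12*v (E(v) = 3*((v + v)²/v) = 3*((2*v)²/v) = 3*((4*v²)/v) = 3*(4*v) = 12*v)
-626 - E(-22) = -626 - 12*(-22) = -626 - 1*(-264) = -626 + 264 = -362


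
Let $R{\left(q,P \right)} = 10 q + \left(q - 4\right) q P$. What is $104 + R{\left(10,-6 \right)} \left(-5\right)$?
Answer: $1404$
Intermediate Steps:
$R{\left(q,P \right)} = 10 q + P q \left(-4 + q\right)$ ($R{\left(q,P \right)} = 10 q + \left(-4 + q\right) q P = 10 q + q \left(-4 + q\right) P = 10 q + P q \left(-4 + q\right)$)
$104 + R{\left(10,-6 \right)} \left(-5\right) = 104 + 10 \left(10 - -24 - 60\right) \left(-5\right) = 104 + 10 \left(10 + 24 - 60\right) \left(-5\right) = 104 + 10 \left(-26\right) \left(-5\right) = 104 - -1300 = 104 + 1300 = 1404$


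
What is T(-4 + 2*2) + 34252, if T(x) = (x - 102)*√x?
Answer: 34252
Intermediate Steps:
T(x) = √x*(-102 + x) (T(x) = (-102 + x)*√x = √x*(-102 + x))
T(-4 + 2*2) + 34252 = √(-4 + 2*2)*(-102 + (-4 + 2*2)) + 34252 = √(-4 + 4)*(-102 + (-4 + 4)) + 34252 = √0*(-102 + 0) + 34252 = 0*(-102) + 34252 = 0 + 34252 = 34252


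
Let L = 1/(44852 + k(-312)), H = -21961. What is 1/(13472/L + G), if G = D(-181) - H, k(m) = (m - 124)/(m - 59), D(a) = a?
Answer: 371/224189273596 ≈ 1.6549e-9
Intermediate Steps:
k(m) = (-124 + m)/(-59 + m)
L = 371/16640528 (L = 1/(44852 + (-124 - 312)/(-59 - 312)) = 1/(44852 - 436/(-371)) = 1/(44852 - 1/371*(-436)) = 1/(44852 + 436/371) = 1/(16640528/371) = 371/16640528 ≈ 2.2295e-5)
G = 21780 (G = -181 - 1*(-21961) = -181 + 21961 = 21780)
1/(13472/L + G) = 1/(13472/(371/16640528) + 21780) = 1/(13472*(16640528/371) + 21780) = 1/(224181193216/371 + 21780) = 1/(224189273596/371) = 371/224189273596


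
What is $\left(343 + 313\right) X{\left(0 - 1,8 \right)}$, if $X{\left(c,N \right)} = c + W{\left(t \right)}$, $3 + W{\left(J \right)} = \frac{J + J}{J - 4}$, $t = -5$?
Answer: $- \frac{17056}{9} \approx -1895.1$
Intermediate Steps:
$W{\left(J \right)} = -3 + \frac{2 J}{-4 + J}$ ($W{\left(J \right)} = -3 + \frac{J + J}{J - 4} = -3 + \frac{2 J}{-4 + J}$)
$X{\left(c,N \right)} = - \frac{17}{9} + c$ ($X{\left(c,N \right)} = c + \frac{12 - -5}{-4 - 5} = c + \frac{12 + 5}{-9} = c - \frac{17}{9} = - \frac{17}{9} + c$)
$\left(343 + 313\right) X{\left(0 - 1,8 \right)} = \left(343 + 313\right) \left(- \frac{17}{9} + \left(0 - 1\right)\right) = 656 \left(- \frac{17}{9} + \left(0 - 1\right)\right) = 656 \left(- \frac{17}{9} - 1\right) = 656 \left(- \frac{26}{9}\right) = - \frac{17056}{9}$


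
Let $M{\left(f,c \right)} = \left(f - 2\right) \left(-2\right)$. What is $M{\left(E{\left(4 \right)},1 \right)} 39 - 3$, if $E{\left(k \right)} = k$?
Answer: $-159$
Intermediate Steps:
$M{\left(f,c \right)} = 4 - 2 f$ ($M{\left(f,c \right)} = \left(-2 + f\right) \left(-2\right) = 4 - 2 f$)
$M{\left(E{\left(4 \right)},1 \right)} 39 - 3 = \left(4 - 8\right) 39 - 3 = \left(-4\right) 39 - 3 = -156 - 3 = -159$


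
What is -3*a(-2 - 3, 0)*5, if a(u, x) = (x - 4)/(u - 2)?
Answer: -60/7 ≈ -8.5714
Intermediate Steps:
a(u, x) = (-4 + x)/(-2 + u)
-3*a(-2 - 3, 0)*5 = -3*(-4 + 0)/(-2 + (-2 - 3))*5 = -3*(-4)/(-2 - 5)*5 = -3*(-4)/(-7)*5 = -(-3)*(-4)/7*5 = -3*4/7*5 = -12/7*5 = -60/7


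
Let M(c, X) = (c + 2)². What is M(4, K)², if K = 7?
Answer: 1296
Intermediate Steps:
M(c, X) = (2 + c)²
M(4, K)² = ((2 + 4)²)² = (6²)² = 36² = 1296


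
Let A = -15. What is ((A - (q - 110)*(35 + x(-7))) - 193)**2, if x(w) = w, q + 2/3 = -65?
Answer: 199713424/9 ≈ 2.2190e+7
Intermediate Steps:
q = -197/3 (q = -2/3 - 65 = -197/3 ≈ -65.667)
((A - (q - 110)*(35 + x(-7))) - 193)**2 = ((-15 - (-197/3 - 110)*(35 - 7)) - 193)**2 = ((-15 - (-527)*28/3) - 193)**2 = ((-15 - 1*(-14756/3)) - 193)**2 = ((-15 + 14756/3) - 193)**2 = (14711/3 - 193)**2 = (14132/3)**2 = 199713424/9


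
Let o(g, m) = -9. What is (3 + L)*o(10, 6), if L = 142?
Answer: -1305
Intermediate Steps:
(3 + L)*o(10, 6) = (3 + 142)*(-9) = 145*(-9) = -1305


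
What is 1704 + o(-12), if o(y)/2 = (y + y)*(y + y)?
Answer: 2856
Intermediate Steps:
o(y) = 8*y**2 (o(y) = 2*((y + y)*(y + y)) = 2*((2*y)*(2*y)) = 2*(4*y**2) = 8*y**2)
1704 + o(-12) = 1704 + 8*(-12)**2 = 1704 + 8*144 = 1704 + 1152 = 2856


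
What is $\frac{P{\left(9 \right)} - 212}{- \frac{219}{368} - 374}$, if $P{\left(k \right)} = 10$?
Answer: $\frac{74336}{137851} \approx 0.53925$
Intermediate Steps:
$\frac{P{\left(9 \right)} - 212}{- \frac{219}{368} - 374} = \frac{10 - 212}{- \frac{219}{368} - 374} = - \frac{202}{\left(-219\right) \frac{1}{368} - 374} = - \frac{202}{- \frac{219}{368} - 374} = - \frac{202}{- \frac{137851}{368}} = \left(-202\right) \left(- \frac{368}{137851}\right) = \frac{74336}{137851}$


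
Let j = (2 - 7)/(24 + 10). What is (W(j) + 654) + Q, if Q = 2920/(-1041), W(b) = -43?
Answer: 633131/1041 ≈ 608.20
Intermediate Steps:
j = -5/34 ≈ -0.14706
Q = -2920/1041 (Q = 2920*(-1/1041) = -2920/1041 ≈ -2.8050)
(W(j) + 654) + Q = (-43 + 654) - 2920/1041 = 611 - 2920/1041 = 633131/1041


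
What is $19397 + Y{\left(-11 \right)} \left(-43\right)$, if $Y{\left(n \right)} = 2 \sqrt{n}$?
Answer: $19397 - 86 i \sqrt{11} \approx 19397.0 - 285.23 i$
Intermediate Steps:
$19397 + Y{\left(-11 \right)} \left(-43\right) = 19397 + 2 \sqrt{-11} \left(-43\right) = 19397 + 2 i \sqrt{11} \left(-43\right) = 19397 - 86 i \sqrt{11}$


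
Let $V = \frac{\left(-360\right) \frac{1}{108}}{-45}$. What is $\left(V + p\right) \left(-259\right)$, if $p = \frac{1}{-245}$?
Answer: $- \frac{17131}{945} \approx -18.128$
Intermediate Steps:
$p = - \frac{1}{245} \approx -0.0040816$
$V = \frac{2}{27}$ ($V = \left(-360\right) \frac{1}{108} \left(- \frac{1}{45}\right) = \left(- \frac{10}{3}\right) \left(- \frac{1}{45}\right) = \frac{2}{27} \approx 0.074074$)
$\left(V + p\right) \left(-259\right) = \left(\frac{2}{27} - \frac{1}{245}\right) \left(-259\right) = \frac{463}{6615} \left(-259\right) = - \frac{17131}{945}$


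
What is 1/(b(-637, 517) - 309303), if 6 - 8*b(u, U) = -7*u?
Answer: -8/2478877 ≈ -3.2273e-6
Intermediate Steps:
b(u, U) = ¾ + 7*u/8 (b(u, U) = ¾ - (-7)*u/8 = ¾ + 7*u/8)
1/(b(-637, 517) - 309303) = 1/((¾ + (7/8)*(-637)) - 309303) = 1/((¾ - 4459/8) - 309303) = 1/(-4453/8 - 309303) = 1/(-2478877/8) = -8/2478877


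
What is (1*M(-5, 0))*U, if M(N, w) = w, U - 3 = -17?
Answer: 0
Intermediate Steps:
U = -14 (U = 3 - 17 = -14)
(1*M(-5, 0))*U = (1*0)*(-14) = 0*(-14) = 0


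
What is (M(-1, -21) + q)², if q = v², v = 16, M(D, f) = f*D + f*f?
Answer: 515524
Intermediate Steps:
M(D, f) = f² + D*f (M(D, f) = D*f + f² = f² + D*f)
q = 256 (q = 16² = 256)
(M(-1, -21) + q)² = (-21*(-1 - 21) + 256)² = (-21*(-22) + 256)² = (462 + 256)² = 718² = 515524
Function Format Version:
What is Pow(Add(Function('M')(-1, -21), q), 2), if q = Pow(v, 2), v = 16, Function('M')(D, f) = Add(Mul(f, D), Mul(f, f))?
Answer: 515524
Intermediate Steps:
Function('M')(D, f) = Add(Pow(f, 2), Mul(D, f)) (Function('M')(D, f) = Add(Mul(D, f), Pow(f, 2)) = Add(Pow(f, 2), Mul(D, f)))
q = 256 (q = Pow(16, 2) = 256)
Pow(Add(Function('M')(-1, -21), q), 2) = Pow(Add(Mul(-21, Add(-1, -21)), 256), 2) = Pow(Add(Mul(-21, -22), 256), 2) = Pow(Add(462, 256), 2) = Pow(718, 2) = 515524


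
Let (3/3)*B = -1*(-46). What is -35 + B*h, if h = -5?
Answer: -265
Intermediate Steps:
B = 46 (B = -1*(-46) = 46)
-35 + B*h = -35 + 46*(-5) = -35 - 230 = -265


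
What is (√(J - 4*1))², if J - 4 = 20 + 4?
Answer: 24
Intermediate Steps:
J = 28 (J = 4 + (20 + 4) = 4 + 24 = 28)
(√(J - 4*1))² = (√(28 - 4*1))² = (√(28 - 4))² = (√24)² = (2*√6)² = 24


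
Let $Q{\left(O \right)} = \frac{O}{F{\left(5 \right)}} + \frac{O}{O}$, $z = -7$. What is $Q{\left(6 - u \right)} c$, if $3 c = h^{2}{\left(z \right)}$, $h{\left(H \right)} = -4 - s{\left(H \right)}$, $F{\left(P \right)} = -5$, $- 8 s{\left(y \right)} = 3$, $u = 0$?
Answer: $- \frac{841}{960} \approx -0.87604$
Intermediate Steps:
$s{\left(y \right)} = - \frac{3}{8}$ ($s{\left(y \right)} = \left(- \frac{1}{8}\right) 3 = - \frac{3}{8}$)
$h{\left(H \right)} = - \frac{29}{8}$ ($h{\left(H \right)} = -4 - - \frac{3}{8} = -4 + \frac{3}{8} = - \frac{29}{8}$)
$Q{\left(O \right)} = 1 - \frac{O}{5}$ ($Q{\left(O \right)} = \frac{O}{-5} + \frac{O}{O} = O \left(- \frac{1}{5}\right) + 1 = - \frac{O}{5} + 1 = 1 - \frac{O}{5}$)
$c = \frac{841}{192}$ ($c = \frac{\left(- \frac{29}{8}\right)^{2}}{3} = \frac{1}{3} \cdot \frac{841}{64} = \frac{841}{192} \approx 4.3802$)
$Q{\left(6 - u \right)} c = \left(1 - \frac{6 - 0}{5}\right) \frac{841}{192} = \left(1 - \frac{6 + 0}{5}\right) \frac{841}{192} = \left(1 - \frac{6}{5}\right) \frac{841}{192} = \left(- \frac{1}{5}\right) \frac{841}{192} = - \frac{841}{960}$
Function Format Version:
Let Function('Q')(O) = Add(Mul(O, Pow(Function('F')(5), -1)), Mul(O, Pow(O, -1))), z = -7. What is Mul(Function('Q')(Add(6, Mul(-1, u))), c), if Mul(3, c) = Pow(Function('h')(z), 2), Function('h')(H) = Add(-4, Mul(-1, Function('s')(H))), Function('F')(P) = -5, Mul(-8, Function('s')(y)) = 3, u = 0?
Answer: Rational(-841, 960) ≈ -0.87604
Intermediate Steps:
Function('s')(y) = Rational(-3, 8) (Function('s')(y) = Mul(Rational(-1, 8), 3) = Rational(-3, 8))
Function('h')(H) = Rational(-29, 8) (Function('h')(H) = Add(-4, Mul(-1, Rational(-3, 8))) = Add(-4, Rational(3, 8)) = Rational(-29, 8))
Function('Q')(O) = Add(1, Mul(Rational(-1, 5), O)) (Function('Q')(O) = Add(Mul(O, Pow(-5, -1)), Mul(O, Pow(O, -1))) = Add(Mul(O, Rational(-1, 5)), 1) = Add(Mul(Rational(-1, 5), O), 1) = Add(1, Mul(Rational(-1, 5), O)))
c = Rational(841, 192) (c = Mul(Rational(1, 3), Pow(Rational(-29, 8), 2)) = Mul(Rational(1, 3), Rational(841, 64)) = Rational(841, 192) ≈ 4.3802)
Mul(Function('Q')(Add(6, Mul(-1, u))), c) = Mul(Add(1, Mul(Rational(-1, 5), Add(6, Mul(-1, 0)))), Rational(841, 192)) = Mul(Add(1, Mul(Rational(-1, 5), Add(6, 0))), Rational(841, 192)) = Mul(Add(1, Mul(Rational(-1, 5), 6)), Rational(841, 192)) = Mul(Add(1, Rational(-6, 5)), Rational(841, 192)) = Mul(Rational(-1, 5), Rational(841, 192)) = Rational(-841, 960)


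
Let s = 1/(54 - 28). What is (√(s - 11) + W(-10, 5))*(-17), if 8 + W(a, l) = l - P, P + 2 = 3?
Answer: 68 - 17*I*√7410/26 ≈ 68.0 - 56.284*I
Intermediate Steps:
P = 1 (P = -2 + 3 = 1)
s = 1/26 ≈ 0.038462
W(a, l) = -9 + l (W(a, l) = -8 + (l - 1*1) = -8 + (l - 1) = -8 + (-1 + l) = -9 + l)
(√(s - 11) + W(-10, 5))*(-17) = (√(1/26 - 11) + (-9 + 5))*(-17) = (√(-285/26) - 4)*(-17) = (I*√7410/26 - 4)*(-17) = (-4 + I*√7410/26)*(-17) = 68 - 17*I*√7410/26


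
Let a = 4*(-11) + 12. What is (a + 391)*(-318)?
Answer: -114162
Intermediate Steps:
a = -32 (a = -44 + 12 = -32)
(a + 391)*(-318) = (-32 + 391)*(-318) = 359*(-318) = -114162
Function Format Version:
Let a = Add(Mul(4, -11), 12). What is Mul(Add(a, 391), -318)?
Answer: -114162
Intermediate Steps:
a = -32 (a = Add(-44, 12) = -32)
Mul(Add(a, 391), -318) = Mul(Add(-32, 391), -318) = Mul(359, -318) = -114162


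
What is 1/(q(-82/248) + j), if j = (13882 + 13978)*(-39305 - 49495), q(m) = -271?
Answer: -1/2473968271 ≈ -4.0421e-10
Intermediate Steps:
j = -2473968000 (j = 27860*(-88800) = -2473968000)
1/(q(-82/248) + j) = 1/(-271 - 2473968000) = 1/(-2473968271) = -1/2473968271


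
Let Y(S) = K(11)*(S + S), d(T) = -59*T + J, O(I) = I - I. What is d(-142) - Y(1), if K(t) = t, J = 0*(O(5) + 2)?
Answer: 8356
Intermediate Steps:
O(I) = 0
J = 0 (J = 0*(0 + 2) = 0*2 = 0)
d(T) = -59*T (d(T) = -59*T + 0 = -59*T)
Y(S) = 22*S (Y(S) = 11*(S + S) = 11*(2*S) = 22*S)
d(-142) - Y(1) = -59*(-142) - 22 = 8378 - 1*22 = 8378 - 22 = 8356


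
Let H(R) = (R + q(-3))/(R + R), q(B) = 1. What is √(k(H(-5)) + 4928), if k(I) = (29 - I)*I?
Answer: √123486/5 ≈ 70.281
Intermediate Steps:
H(R) = (1 + R)/(2*R) (H(R) = (R + 1)/(R + R) = (1 + R)/((2*R)) = (1 + R)*(1/(2*R)) = (1 + R)/(2*R))
k(I) = I*(29 - I)
√(k(H(-5)) + 4928) = √(((½)*(1 - 5)/(-5))*(29 - (1 - 5)/(2*(-5))) + 4928) = √(((½)*(-⅕)*(-4))*(29 - (-1)*(-4)/(2*5)) + 4928) = √(2*(29 - 1*⅖)/5 + 4928) = √(2*(29 - ⅖)/5 + 4928) = √((⅖)*(143/5) + 4928) = √(286/25 + 4928) = √(123486/25) = √123486/5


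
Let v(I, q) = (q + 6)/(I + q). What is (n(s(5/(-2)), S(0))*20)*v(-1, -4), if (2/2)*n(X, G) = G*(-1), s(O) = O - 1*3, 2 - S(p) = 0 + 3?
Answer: -8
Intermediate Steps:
S(p) = -1 (S(p) = 2 - (0 + 3) = 2 - 1*3 = 2 - 3 = -1)
s(O) = -3 + O (s(O) = O - 3 = -3 + O)
n(X, G) = -G (n(X, G) = G*(-1) = -G)
v(I, q) = (6 + q)/(I + q)
(n(s(5/(-2)), S(0))*20)*v(-1, -4) = (-1*(-1)*20)*((6 - 4)/(-1 - 4)) = (1*20)*(2/(-5)) = 20*(-⅕*2) = 20*(-⅖) = -8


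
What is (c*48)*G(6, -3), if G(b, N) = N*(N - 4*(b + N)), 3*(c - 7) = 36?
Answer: 41040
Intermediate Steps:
c = 19 (c = 7 + (1/3)*36 = 7 + 12 = 19)
G(b, N) = N*(-4*b - 3*N) (G(b, N) = N*(N - 4*(N + b)) = N*(N + (-4*N - 4*b)) = N*(-4*b - 3*N))
(c*48)*G(6, -3) = (19*48)*(-1*(-3)*(3*(-3) + 4*6)) = 912*(-1*(-3)*(-9 + 24)) = 912*(-1*(-3)*15) = 912*45 = 41040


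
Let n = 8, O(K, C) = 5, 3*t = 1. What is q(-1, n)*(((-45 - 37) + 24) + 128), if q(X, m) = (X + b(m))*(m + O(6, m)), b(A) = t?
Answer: -1820/3 ≈ -606.67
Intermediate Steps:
t = ⅓ (t = (⅓)*1 = ⅓ ≈ 0.33333)
b(A) = ⅓
q(X, m) = (5 + m)*(⅓ + X) (q(X, m) = (X + ⅓)*(m + 5) = (⅓ + X)*(5 + m) = (5 + m)*(⅓ + X))
q(-1, n)*(((-45 - 37) + 24) + 128) = (5/3 + 5*(-1) + (⅓)*8 - 1*8)*(((-45 - 37) + 24) + 128) = (5/3 - 5 + 8/3 - 8)*((-82 + 24) + 128) = -26*(-58 + 128)/3 = -26/3*70 = -1820/3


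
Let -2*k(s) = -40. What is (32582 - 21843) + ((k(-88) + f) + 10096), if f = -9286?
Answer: 11569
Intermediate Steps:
k(s) = 20 (k(s) = -½*(-40) = 20)
(32582 - 21843) + ((k(-88) + f) + 10096) = (32582 - 21843) + ((20 - 9286) + 10096) = 10739 + (-9266 + 10096) = 10739 + 830 = 11569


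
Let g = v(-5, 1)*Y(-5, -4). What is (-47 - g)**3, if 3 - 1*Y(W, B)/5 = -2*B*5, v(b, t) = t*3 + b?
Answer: -72511713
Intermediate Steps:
v(b, t) = b + 3*t (v(b, t) = 3*t + b = b + 3*t)
Y(W, B) = 15 + 50*B (Y(W, B) = 15 - 5*(-2*B)*5 = 15 - (-50)*B = 15 + 50*B)
g = 370 (g = (-5 + 3*1)*(15 + 50*(-4)) = (-5 + 3)*(15 - 200) = -2*(-185) = 370)
(-47 - g)**3 = (-47 - 1*370)**3 = (-47 - 370)**3 = (-417)**3 = -72511713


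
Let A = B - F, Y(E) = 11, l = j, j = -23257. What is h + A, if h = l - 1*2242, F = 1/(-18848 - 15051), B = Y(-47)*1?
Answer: -864017711/33899 ≈ -25488.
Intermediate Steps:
l = -23257
B = 11 (B = 11*1 = 11)
F = -1/33899 (F = 1/(-33899) = -1/33899 ≈ -2.9499e-5)
A = 372890/33899 (A = 11 - 1*(-1/33899) = 11 + 1/33899 = 372890/33899 ≈ 11.000)
h = -25499 (h = -23257 - 1*2242 = -23257 - 2242 = -25499)
h + A = -25499 + 372890/33899 = -864017711/33899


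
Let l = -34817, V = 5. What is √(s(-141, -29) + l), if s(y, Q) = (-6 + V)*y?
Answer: 2*I*√8669 ≈ 186.21*I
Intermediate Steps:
s(y, Q) = -y (s(y, Q) = (-6 + 5)*y = -y)
√(s(-141, -29) + l) = √(-1*(-141) - 34817) = √(141 - 34817) = √(-34676) = 2*I*√8669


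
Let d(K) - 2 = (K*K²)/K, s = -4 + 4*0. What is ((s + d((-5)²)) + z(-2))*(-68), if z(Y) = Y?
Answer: -42228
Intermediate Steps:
s = -4 (s = -4 + 0 = -4)
d(K) = 2 + K² (d(K) = 2 + (K*K²)/K = 2 + K³/K = 2 + K²)
((s + d((-5)²)) + z(-2))*(-68) = ((-4 + (2 + ((-5)²)²)) - 2)*(-68) = ((-4 + (2 + 25²)) - 2)*(-68) = ((-4 + (2 + 625)) - 2)*(-68) = ((-4 + 627) - 2)*(-68) = (623 - 2)*(-68) = 621*(-68) = -42228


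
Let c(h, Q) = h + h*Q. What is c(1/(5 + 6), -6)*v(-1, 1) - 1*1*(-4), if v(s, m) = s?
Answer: 49/11 ≈ 4.4545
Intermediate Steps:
c(h, Q) = h + Q*h
c(1/(5 + 6), -6)*v(-1, 1) - 1*1*(-4) = ((1 - 6)/(5 + 6))*(-1) - 1*1*(-4) = (-5/11)*(-1) - 1*(-4) = ((1/11)*(-5))*(-1) + 4 = -5/11*(-1) + 4 = 5/11 + 4 = 49/11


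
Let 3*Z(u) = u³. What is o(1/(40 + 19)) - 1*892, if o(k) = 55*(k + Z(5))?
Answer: 247906/177 ≈ 1400.6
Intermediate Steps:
Z(u) = u³/3
o(k) = 6875/3 + 55*k (o(k) = 55*(k + (⅓)*5³) = 55*(k + (⅓)*125) = 55*(k + 125/3) = 55*(125/3 + k) = 6875/3 + 55*k)
o(1/(40 + 19)) - 1*892 = (6875/3 + 55/(40 + 19)) - 1*892 = (6875/3 + 55/59) - 892 = 405790/177 - 892 = 247906/177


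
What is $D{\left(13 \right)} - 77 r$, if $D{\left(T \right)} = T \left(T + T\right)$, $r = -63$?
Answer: $5189$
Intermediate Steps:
$D{\left(T \right)} = 2 T^{2}$ ($D{\left(T \right)} = T 2 T = 2 T^{2}$)
$D{\left(13 \right)} - 77 r = 2 \cdot 13^{2} - -4851 = 2 \cdot 169 + 4851 = 338 + 4851 = 5189$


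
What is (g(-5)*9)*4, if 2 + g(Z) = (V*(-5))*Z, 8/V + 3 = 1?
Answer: -3672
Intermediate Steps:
V = -4 (V = 8/(-3 + 1) = 8/(-2) = 8*(-1/2) = -4)
g(Z) = -2 + 20*Z (g(Z) = -2 + (-4*(-5))*Z = -2 + 20*Z)
(g(-5)*9)*4 = ((-2 + 20*(-5))*9)*4 = ((-2 - 100)*9)*4 = -102*9*4 = -918*4 = -3672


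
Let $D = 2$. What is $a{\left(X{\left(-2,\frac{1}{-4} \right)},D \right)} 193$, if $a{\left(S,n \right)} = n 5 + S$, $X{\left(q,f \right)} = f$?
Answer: $\frac{7527}{4} \approx 1881.8$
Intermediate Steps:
$a{\left(S,n \right)} = S + 5 n$ ($a{\left(S,n \right)} = 5 n + S = S + 5 n$)
$a{\left(X{\left(-2,\frac{1}{-4} \right)},D \right)} 193 = \left(\frac{1}{-4} + 5 \cdot 2\right) 193 = \left(- \frac{1}{4} + 10\right) 193 = \frac{39}{4} \cdot 193 = \frac{7527}{4}$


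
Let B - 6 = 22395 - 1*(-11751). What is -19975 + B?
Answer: 14177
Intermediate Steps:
B = 34152 (B = 6 + (22395 - 1*(-11751)) = 6 + (22395 + 11751) = 6 + 34146 = 34152)
-19975 + B = -19975 + 34152 = 14177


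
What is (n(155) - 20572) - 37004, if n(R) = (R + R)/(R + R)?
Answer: -57575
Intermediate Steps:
n(R) = 1 (n(R) = (2*R)/((2*R)) = (2*R)*(1/(2*R)) = 1)
(n(155) - 20572) - 37004 = (1 - 20572) - 37004 = -20571 - 37004 = -57575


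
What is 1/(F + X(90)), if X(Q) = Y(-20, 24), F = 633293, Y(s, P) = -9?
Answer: 1/633284 ≈ 1.5791e-6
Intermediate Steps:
X(Q) = -9
1/(F + X(90)) = 1/(633293 - 9) = 1/633284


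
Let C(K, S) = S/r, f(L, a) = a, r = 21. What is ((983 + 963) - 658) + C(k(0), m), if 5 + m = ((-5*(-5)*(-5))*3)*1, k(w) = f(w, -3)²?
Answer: 26668/21 ≈ 1269.9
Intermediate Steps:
k(w) = 9 (k(w) = (-3)² = 9)
m = -380 (m = -5 + ((-5*(-5)*(-5))*3)*1 = -5 + ((25*(-5))*3)*1 = -5 - 125*3*1 = -5 - 375*1 = -5 - 375 = -380)
C(K, S) = S/21
((983 + 963) - 658) + C(k(0), m) = ((983 + 963) - 658) + (1/21)*(-380) = (1946 - 658) - 380/21 = 1288 - 380/21 = 26668/21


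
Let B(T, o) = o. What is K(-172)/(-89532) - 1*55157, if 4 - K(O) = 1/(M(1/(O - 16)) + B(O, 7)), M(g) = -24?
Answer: -27983793659/507348 ≈ -55157.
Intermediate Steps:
K(O) = 69/17 (K(O) = 4 - 1/(-24 + 7) = 4 - 1/(-17) = 4 - 1*(-1/17) = 4 + 1/17 = 69/17)
K(-172)/(-89532) - 1*55157 = (69/17)/(-89532) - 1*55157 = (69/17)*(-1/89532) - 55157 = -23/507348 - 55157 = -27983793659/507348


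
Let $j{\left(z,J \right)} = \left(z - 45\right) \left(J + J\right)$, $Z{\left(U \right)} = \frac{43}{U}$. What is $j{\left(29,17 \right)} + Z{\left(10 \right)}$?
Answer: $- \frac{5397}{10} \approx -539.7$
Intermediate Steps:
$j{\left(z,J \right)} = 2 J \left(-45 + z\right)$ ($j{\left(z,J \right)} = \left(-45 + z\right) 2 J = 2 J \left(-45 + z\right)$)
$j{\left(29,17 \right)} + Z{\left(10 \right)} = 2 \cdot 17 \left(-45 + 29\right) + \frac{43}{10} = 2 \cdot 17 \left(-16\right) + 43 \cdot \frac{1}{10} = -544 + \frac{43}{10} = - \frac{5397}{10}$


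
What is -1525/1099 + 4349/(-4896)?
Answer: -12245951/5380704 ≈ -2.2759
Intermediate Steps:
-1525/1099 + 4349/(-4896) = -1525*1/1099 + 4349*(-1/4896) = -1525/1099 - 4349/4896 = -12245951/5380704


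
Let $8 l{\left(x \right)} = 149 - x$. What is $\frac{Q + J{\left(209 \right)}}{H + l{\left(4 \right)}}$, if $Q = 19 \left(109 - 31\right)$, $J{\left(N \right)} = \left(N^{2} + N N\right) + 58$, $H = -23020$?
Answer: $- \frac{711216}{184015} \approx -3.865$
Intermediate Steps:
$J{\left(N \right)} = 58 + 2 N^{2}$ ($J{\left(N \right)} = \left(N^{2} + N^{2}\right) + 58 = 2 N^{2} + 58 = 58 + 2 N^{2}$)
$l{\left(x \right)} = \frac{149}{8} - \frac{x}{8}$ ($l{\left(x \right)} = \frac{149 - x}{8} = \frac{149}{8} - \frac{x}{8}$)
$Q = 1482$ ($Q = 19 \cdot 78 = 1482$)
$\frac{Q + J{\left(209 \right)}}{H + l{\left(4 \right)}} = \frac{1482 + \left(58 + 2 \cdot 209^{2}\right)}{-23020 + \left(\frac{149}{8} - \frac{1}{2}\right)} = \frac{1482 + \left(58 + 2 \cdot 43681\right)}{-23020 + \left(\frac{149}{8} - \frac{1}{2}\right)} = \frac{1482 + \left(58 + 87362\right)}{-23020 + \frac{145}{8}} = \frac{1482 + 87420}{- \frac{184015}{8}} = 88902 \left(- \frac{8}{184015}\right) = - \frac{711216}{184015}$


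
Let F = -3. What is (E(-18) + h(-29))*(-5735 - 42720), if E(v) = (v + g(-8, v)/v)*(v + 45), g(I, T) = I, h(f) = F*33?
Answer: 27764715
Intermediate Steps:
h(f) = -99 (h(f) = -3*33 = -99)
E(v) = (45 + v)*(v - 8/v) (E(v) = (v - 8/v)*(v + 45) = (v - 8/v)*(45 + v) = (45 + v)*(v - 8/v))
(E(-18) + h(-29))*(-5735 - 42720) = ((-8 + (-18)**2 - 360/(-18) + 45*(-18)) - 99)*(-5735 - 42720) = ((-8 + 324 - 360*(-1/18) - 810) - 99)*(-48455) = ((-8 + 324 + 20 - 810) - 99)*(-48455) = (-474 - 99)*(-48455) = -573*(-48455) = 27764715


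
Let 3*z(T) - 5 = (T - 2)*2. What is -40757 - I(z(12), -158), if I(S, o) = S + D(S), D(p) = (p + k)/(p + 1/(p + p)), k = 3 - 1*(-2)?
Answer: -153976664/3777 ≈ -40767.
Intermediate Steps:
k = 5 (k = 3 + 2 = 5)
z(T) = ⅓ + 2*T/3 (z(T) = 5/3 + ((T - 2)*2)/3 = 5/3 + ((-2 + T)*2)/3 = 5/3 + (-4 + 2*T)/3 = 5/3 + (-4/3 + 2*T/3) = ⅓ + 2*T/3)
D(p) = (5 + p)/(p + 1/(2*p)) (D(p) = (p + 5)/(p + 1/(p + p)) = (5 + p)/(p + 1/(2*p)))
I(S, o) = S + 2*S*(5 + S)/(1 + 2*S²)
-40757 - I(z(12), -158) = -40757 - (⅓ + (⅔)*12)*(11 + 2*(⅓ + (⅔)*12) + 2*(⅓ + (⅔)*12)²)/(1 + 2*(⅓ + (⅔)*12)²) = -40757 - (⅓ + 8)*(11 + 2*(⅓ + 8) + 2*(⅓ + 8)²)/(1 + 2*(⅓ + 8)²) = -40757 - 25*(11 + 2*(25/3) + 2*(25/3)²)/(3*(1 + 2*(25/3)²)) = -40757 - 25*(11 + 50/3 + 2*(625/9))/(3*(1 + 2*(625/9))) = -40757 - 25*(11 + 50/3 + 1250/9)/(3*(1 + 1250/9)) = -40757 - 25*1499/(3*1259/9*9) = -40757 - 25*9*1499/(3*1259*9) = -40757 - 1*37475/3777 = -40757 - 37475/3777 = -153976664/3777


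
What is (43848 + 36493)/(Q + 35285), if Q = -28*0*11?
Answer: 80341/35285 ≈ 2.2769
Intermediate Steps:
Q = 0 (Q = 0*11 = 0)
(43848 + 36493)/(Q + 35285) = (43848 + 36493)/(0 + 35285) = 80341/35285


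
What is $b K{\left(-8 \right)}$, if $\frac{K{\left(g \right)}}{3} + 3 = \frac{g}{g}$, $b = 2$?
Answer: $-12$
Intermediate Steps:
$K{\left(g \right)} = -6$ ($K{\left(g \right)} = -9 + 3 \frac{g}{g} = -9 + 3 \cdot 1 = -9 + 3 = -6$)
$b K{\left(-8 \right)} = 2 \left(-6\right) = -12$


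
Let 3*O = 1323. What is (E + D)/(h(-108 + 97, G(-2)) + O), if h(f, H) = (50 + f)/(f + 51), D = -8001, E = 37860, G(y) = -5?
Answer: 398120/5893 ≈ 67.558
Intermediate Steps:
O = 441 (O = (1/3)*1323 = 441)
h(f, H) = (50 + f)/(51 + f)
(E + D)/(h(-108 + 97, G(-2)) + O) = (37860 - 8001)/((50 + (-108 + 97))/(51 + (-108 + 97)) + 441) = 29859/((50 - 11)/(51 - 11) + 441) = 29859/(39/40 + 441) = 29859/(17679/40) = 29859*(40/17679) = 398120/5893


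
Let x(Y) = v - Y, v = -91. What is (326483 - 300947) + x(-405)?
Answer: 25850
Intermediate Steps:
x(Y) = -91 - Y
(326483 - 300947) + x(-405) = (326483 - 300947) + (-91 - 1*(-405)) = 25536 + (-91 + 405) = 25536 + 314 = 25850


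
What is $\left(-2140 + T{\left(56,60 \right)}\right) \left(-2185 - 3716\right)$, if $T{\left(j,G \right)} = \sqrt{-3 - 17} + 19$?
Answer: $12516021 - 11802 i \sqrt{5} \approx 1.2516 \cdot 10^{7} - 26390.0 i$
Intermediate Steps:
$T{\left(j,G \right)} = 19 + 2 i \sqrt{5}$ ($T{\left(j,G \right)} = \sqrt{-20} + 19 = 2 i \sqrt{5} + 19 = 19 + 2 i \sqrt{5}$)
$\left(-2140 + T{\left(56,60 \right)}\right) \left(-2185 - 3716\right) = \left(-2140 + \left(19 + 2 i \sqrt{5}\right)\right) \left(-2185 - 3716\right) = \left(-2121 + 2 i \sqrt{5}\right) \left(-5901\right) = 12516021 - 11802 i \sqrt{5}$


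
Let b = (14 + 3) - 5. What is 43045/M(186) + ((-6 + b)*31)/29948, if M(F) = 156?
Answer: 322285169/1167972 ≈ 275.94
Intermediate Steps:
b = 12 (b = 17 - 5 = 12)
43045/M(186) + ((-6 + b)*31)/29948 = 43045/156 + ((-6 + 12)*31)/29948 = 43045*(1/156) + (6*31)*(1/29948) = 43045/156 + 186*(1/29948) = 43045/156 + 93/14974 = 322285169/1167972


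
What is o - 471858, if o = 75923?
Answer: -395935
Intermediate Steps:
o - 471858 = 75923 - 471858 = -395935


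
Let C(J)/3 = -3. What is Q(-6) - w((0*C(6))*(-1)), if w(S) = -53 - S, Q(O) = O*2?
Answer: 41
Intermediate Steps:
C(J) = -9 (C(J) = 3*(-3) = -9)
Q(O) = 2*O
Q(-6) - w((0*C(6))*(-1)) = 2*(-6) - (-53 - 0*(-9)*(-1)) = -12 - (-53 - 0*(-1)) = -12 - (-53 - 1*0) = -12 - (-53 + 0) = -12 - 1*(-53) = -12 + 53 = 41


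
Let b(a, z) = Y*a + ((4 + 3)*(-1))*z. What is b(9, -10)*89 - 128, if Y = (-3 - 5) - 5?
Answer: -4311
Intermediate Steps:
Y = -13 (Y = -8 - 5 = -13)
b(a, z) = -13*a - 7*z (b(a, z) = -13*a + ((4 + 3)*(-1))*z = -13*a + (7*(-1))*z = -13*a - 7*z)
b(9, -10)*89 - 128 = (-13*9 - 7*(-10))*89 - 128 = (-117 + 70)*89 - 128 = -47*89 - 128 = -4183 - 128 = -4311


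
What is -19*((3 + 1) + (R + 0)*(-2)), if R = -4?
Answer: -228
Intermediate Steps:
-19*((3 + 1) + (R + 0)*(-2)) = -19*((3 + 1) + (-4 + 0)*(-2)) = -19*(4 - 4*(-2)) = -19*(4 + 8) = -19*12 = -228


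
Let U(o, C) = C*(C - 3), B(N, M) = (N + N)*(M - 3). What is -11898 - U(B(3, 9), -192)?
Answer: -49338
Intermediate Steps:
B(N, M) = 2*N*(-3 + M) (B(N, M) = (2*N)*(-3 + M) = 2*N*(-3 + M))
U(o, C) = C*(-3 + C)
-11898 - U(B(3, 9), -192) = -11898 - (-192)*(-3 - 192) = -11898 - (-192)*(-195) = -11898 - 1*37440 = -11898 - 37440 = -49338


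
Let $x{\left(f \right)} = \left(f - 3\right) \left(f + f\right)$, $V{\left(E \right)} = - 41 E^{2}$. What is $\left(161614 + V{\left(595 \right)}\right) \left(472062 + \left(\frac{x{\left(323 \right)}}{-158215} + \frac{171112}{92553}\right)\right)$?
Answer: $- \frac{19843707341275037253302}{2928654579} \approx -6.7757 \cdot 10^{12}$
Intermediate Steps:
$x{\left(f \right)} = 2 f \left(-3 + f\right)$ ($x{\left(f \right)} = \left(-3 + f\right) 2 f = 2 f \left(-3 + f\right)$)
$\left(161614 + V{\left(595 \right)}\right) \left(472062 + \left(\frac{x{\left(323 \right)}}{-158215} + \frac{171112}{92553}\right)\right) = \left(161614 - 41 \cdot 595^{2}\right) \left(472062 + \left(\frac{2 \cdot 323 \left(-3 + 323\right)}{-158215} + \frac{171112}{92553}\right)\right) = \left(161614 - 14515025\right) \left(472062 + \left(2 \cdot 323 \cdot 320 \left(- \frac{1}{158215}\right) + 171112 \cdot \frac{1}{92553}\right)\right) = \left(161614 - 14515025\right) \left(472062 + \left(206720 \left(- \frac{1}{158215}\right) + \frac{171112}{92553}\right)\right) = - 14353411 \left(472062 + \left(- \frac{41344}{31643} + \frac{171112}{92553}\right)\right) = - 14353411 \left(472062 + \frac{1587985784}{2928654579}\right) = \left(-14353411\right) \frac{1382508125857682}{2928654579} = - \frac{19843707341275037253302}{2928654579}$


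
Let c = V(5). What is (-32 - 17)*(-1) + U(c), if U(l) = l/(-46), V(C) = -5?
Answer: 2259/46 ≈ 49.109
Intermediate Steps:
c = -5
U(l) = -l/46 (U(l) = l*(-1/46) = -l/46)
(-32 - 17)*(-1) + U(c) = (-32 - 17)*(-1) - 1/46*(-5) = -49*(-1) + 5/46 = 49 + 5/46 = 2259/46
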